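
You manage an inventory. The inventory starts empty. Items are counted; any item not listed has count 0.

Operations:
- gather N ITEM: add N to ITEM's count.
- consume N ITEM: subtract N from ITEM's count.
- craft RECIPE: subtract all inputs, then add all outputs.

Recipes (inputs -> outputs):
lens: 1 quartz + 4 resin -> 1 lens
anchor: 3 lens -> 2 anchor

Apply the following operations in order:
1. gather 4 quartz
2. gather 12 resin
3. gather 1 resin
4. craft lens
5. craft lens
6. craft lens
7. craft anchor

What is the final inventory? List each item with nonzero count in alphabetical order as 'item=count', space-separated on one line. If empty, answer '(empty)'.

Answer: anchor=2 quartz=1 resin=1

Derivation:
After 1 (gather 4 quartz): quartz=4
After 2 (gather 12 resin): quartz=4 resin=12
After 3 (gather 1 resin): quartz=4 resin=13
After 4 (craft lens): lens=1 quartz=3 resin=9
After 5 (craft lens): lens=2 quartz=2 resin=5
After 6 (craft lens): lens=3 quartz=1 resin=1
After 7 (craft anchor): anchor=2 quartz=1 resin=1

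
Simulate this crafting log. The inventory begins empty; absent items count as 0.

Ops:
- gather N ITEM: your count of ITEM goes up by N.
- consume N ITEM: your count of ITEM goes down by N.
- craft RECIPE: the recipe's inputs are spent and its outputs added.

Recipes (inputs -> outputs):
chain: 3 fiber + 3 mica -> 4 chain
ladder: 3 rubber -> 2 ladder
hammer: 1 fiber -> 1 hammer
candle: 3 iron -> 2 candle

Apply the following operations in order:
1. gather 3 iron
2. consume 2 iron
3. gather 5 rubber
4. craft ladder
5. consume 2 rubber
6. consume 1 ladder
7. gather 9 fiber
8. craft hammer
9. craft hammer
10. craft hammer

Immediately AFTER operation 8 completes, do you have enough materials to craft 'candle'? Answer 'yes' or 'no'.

After 1 (gather 3 iron): iron=3
After 2 (consume 2 iron): iron=1
After 3 (gather 5 rubber): iron=1 rubber=5
After 4 (craft ladder): iron=1 ladder=2 rubber=2
After 5 (consume 2 rubber): iron=1 ladder=2
After 6 (consume 1 ladder): iron=1 ladder=1
After 7 (gather 9 fiber): fiber=9 iron=1 ladder=1
After 8 (craft hammer): fiber=8 hammer=1 iron=1 ladder=1

Answer: no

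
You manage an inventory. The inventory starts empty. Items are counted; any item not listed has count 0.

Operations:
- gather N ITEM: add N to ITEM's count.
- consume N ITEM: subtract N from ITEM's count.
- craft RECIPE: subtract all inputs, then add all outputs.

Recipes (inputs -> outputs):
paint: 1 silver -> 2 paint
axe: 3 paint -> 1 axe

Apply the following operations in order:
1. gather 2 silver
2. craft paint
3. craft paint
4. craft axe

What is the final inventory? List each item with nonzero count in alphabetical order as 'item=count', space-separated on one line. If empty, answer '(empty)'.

Answer: axe=1 paint=1

Derivation:
After 1 (gather 2 silver): silver=2
After 2 (craft paint): paint=2 silver=1
After 3 (craft paint): paint=4
After 4 (craft axe): axe=1 paint=1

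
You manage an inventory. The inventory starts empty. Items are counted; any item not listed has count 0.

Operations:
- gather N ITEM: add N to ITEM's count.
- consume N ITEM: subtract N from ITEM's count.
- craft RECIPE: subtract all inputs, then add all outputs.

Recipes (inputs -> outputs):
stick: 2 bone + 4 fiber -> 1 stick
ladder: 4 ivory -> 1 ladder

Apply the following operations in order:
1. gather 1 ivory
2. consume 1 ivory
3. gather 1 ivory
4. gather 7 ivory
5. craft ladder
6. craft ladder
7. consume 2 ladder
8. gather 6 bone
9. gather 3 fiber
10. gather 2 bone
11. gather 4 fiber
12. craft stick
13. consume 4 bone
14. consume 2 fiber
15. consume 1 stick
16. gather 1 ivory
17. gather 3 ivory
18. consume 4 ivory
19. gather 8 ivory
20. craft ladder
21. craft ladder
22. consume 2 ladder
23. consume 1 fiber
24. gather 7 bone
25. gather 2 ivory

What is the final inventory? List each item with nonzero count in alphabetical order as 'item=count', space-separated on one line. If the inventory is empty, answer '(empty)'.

Answer: bone=9 ivory=2

Derivation:
After 1 (gather 1 ivory): ivory=1
After 2 (consume 1 ivory): (empty)
After 3 (gather 1 ivory): ivory=1
After 4 (gather 7 ivory): ivory=8
After 5 (craft ladder): ivory=4 ladder=1
After 6 (craft ladder): ladder=2
After 7 (consume 2 ladder): (empty)
After 8 (gather 6 bone): bone=6
After 9 (gather 3 fiber): bone=6 fiber=3
After 10 (gather 2 bone): bone=8 fiber=3
After 11 (gather 4 fiber): bone=8 fiber=7
After 12 (craft stick): bone=6 fiber=3 stick=1
After 13 (consume 4 bone): bone=2 fiber=3 stick=1
After 14 (consume 2 fiber): bone=2 fiber=1 stick=1
After 15 (consume 1 stick): bone=2 fiber=1
After 16 (gather 1 ivory): bone=2 fiber=1 ivory=1
After 17 (gather 3 ivory): bone=2 fiber=1 ivory=4
After 18 (consume 4 ivory): bone=2 fiber=1
After 19 (gather 8 ivory): bone=2 fiber=1 ivory=8
After 20 (craft ladder): bone=2 fiber=1 ivory=4 ladder=1
After 21 (craft ladder): bone=2 fiber=1 ladder=2
After 22 (consume 2 ladder): bone=2 fiber=1
After 23 (consume 1 fiber): bone=2
After 24 (gather 7 bone): bone=9
After 25 (gather 2 ivory): bone=9 ivory=2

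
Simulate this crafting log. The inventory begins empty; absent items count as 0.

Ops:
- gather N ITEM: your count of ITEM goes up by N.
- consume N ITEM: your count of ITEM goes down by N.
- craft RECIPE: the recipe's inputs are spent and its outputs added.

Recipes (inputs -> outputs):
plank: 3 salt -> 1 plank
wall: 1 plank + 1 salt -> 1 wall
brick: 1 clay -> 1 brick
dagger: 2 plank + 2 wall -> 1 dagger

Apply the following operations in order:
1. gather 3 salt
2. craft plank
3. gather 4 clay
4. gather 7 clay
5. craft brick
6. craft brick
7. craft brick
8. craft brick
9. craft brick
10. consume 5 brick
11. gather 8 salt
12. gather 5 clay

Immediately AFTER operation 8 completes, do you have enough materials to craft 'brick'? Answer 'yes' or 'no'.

After 1 (gather 3 salt): salt=3
After 2 (craft plank): plank=1
After 3 (gather 4 clay): clay=4 plank=1
After 4 (gather 7 clay): clay=11 plank=1
After 5 (craft brick): brick=1 clay=10 plank=1
After 6 (craft brick): brick=2 clay=9 plank=1
After 7 (craft brick): brick=3 clay=8 plank=1
After 8 (craft brick): brick=4 clay=7 plank=1

Answer: yes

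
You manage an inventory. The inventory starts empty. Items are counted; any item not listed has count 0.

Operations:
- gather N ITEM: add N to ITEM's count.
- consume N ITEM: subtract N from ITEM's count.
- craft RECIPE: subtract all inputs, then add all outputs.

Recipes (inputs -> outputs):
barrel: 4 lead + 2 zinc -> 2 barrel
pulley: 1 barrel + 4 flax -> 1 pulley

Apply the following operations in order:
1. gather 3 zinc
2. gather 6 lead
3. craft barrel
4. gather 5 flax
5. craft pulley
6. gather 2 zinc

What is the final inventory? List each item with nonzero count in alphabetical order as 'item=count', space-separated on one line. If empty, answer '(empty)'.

Answer: barrel=1 flax=1 lead=2 pulley=1 zinc=3

Derivation:
After 1 (gather 3 zinc): zinc=3
After 2 (gather 6 lead): lead=6 zinc=3
After 3 (craft barrel): barrel=2 lead=2 zinc=1
After 4 (gather 5 flax): barrel=2 flax=5 lead=2 zinc=1
After 5 (craft pulley): barrel=1 flax=1 lead=2 pulley=1 zinc=1
After 6 (gather 2 zinc): barrel=1 flax=1 lead=2 pulley=1 zinc=3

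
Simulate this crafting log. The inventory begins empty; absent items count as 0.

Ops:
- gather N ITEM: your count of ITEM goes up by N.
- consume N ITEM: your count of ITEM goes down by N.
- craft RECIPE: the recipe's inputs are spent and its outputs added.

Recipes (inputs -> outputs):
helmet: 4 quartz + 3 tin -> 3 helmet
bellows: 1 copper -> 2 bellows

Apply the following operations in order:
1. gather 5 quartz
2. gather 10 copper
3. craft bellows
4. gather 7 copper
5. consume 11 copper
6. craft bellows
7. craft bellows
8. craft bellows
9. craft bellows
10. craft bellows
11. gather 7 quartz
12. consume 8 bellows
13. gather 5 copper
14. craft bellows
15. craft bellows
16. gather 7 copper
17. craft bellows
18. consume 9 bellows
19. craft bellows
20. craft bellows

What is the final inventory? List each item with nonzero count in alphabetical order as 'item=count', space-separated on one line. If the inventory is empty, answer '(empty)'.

After 1 (gather 5 quartz): quartz=5
After 2 (gather 10 copper): copper=10 quartz=5
After 3 (craft bellows): bellows=2 copper=9 quartz=5
After 4 (gather 7 copper): bellows=2 copper=16 quartz=5
After 5 (consume 11 copper): bellows=2 copper=5 quartz=5
After 6 (craft bellows): bellows=4 copper=4 quartz=5
After 7 (craft bellows): bellows=6 copper=3 quartz=5
After 8 (craft bellows): bellows=8 copper=2 quartz=5
After 9 (craft bellows): bellows=10 copper=1 quartz=5
After 10 (craft bellows): bellows=12 quartz=5
After 11 (gather 7 quartz): bellows=12 quartz=12
After 12 (consume 8 bellows): bellows=4 quartz=12
After 13 (gather 5 copper): bellows=4 copper=5 quartz=12
After 14 (craft bellows): bellows=6 copper=4 quartz=12
After 15 (craft bellows): bellows=8 copper=3 quartz=12
After 16 (gather 7 copper): bellows=8 copper=10 quartz=12
After 17 (craft bellows): bellows=10 copper=9 quartz=12
After 18 (consume 9 bellows): bellows=1 copper=9 quartz=12
After 19 (craft bellows): bellows=3 copper=8 quartz=12
After 20 (craft bellows): bellows=5 copper=7 quartz=12

Answer: bellows=5 copper=7 quartz=12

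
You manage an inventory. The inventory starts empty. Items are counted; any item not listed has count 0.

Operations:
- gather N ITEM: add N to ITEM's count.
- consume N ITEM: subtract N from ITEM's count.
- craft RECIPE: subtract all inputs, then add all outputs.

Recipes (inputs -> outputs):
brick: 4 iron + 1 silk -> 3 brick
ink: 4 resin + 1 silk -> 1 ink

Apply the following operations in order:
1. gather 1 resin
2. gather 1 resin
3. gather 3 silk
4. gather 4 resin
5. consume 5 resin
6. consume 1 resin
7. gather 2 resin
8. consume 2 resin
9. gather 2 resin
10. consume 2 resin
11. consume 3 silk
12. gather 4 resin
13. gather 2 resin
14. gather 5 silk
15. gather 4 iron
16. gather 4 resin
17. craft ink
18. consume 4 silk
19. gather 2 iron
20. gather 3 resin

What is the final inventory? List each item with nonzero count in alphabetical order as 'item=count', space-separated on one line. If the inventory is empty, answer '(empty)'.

After 1 (gather 1 resin): resin=1
After 2 (gather 1 resin): resin=2
After 3 (gather 3 silk): resin=2 silk=3
After 4 (gather 4 resin): resin=6 silk=3
After 5 (consume 5 resin): resin=1 silk=3
After 6 (consume 1 resin): silk=3
After 7 (gather 2 resin): resin=2 silk=3
After 8 (consume 2 resin): silk=3
After 9 (gather 2 resin): resin=2 silk=3
After 10 (consume 2 resin): silk=3
After 11 (consume 3 silk): (empty)
After 12 (gather 4 resin): resin=4
After 13 (gather 2 resin): resin=6
After 14 (gather 5 silk): resin=6 silk=5
After 15 (gather 4 iron): iron=4 resin=6 silk=5
After 16 (gather 4 resin): iron=4 resin=10 silk=5
After 17 (craft ink): ink=1 iron=4 resin=6 silk=4
After 18 (consume 4 silk): ink=1 iron=4 resin=6
After 19 (gather 2 iron): ink=1 iron=6 resin=6
After 20 (gather 3 resin): ink=1 iron=6 resin=9

Answer: ink=1 iron=6 resin=9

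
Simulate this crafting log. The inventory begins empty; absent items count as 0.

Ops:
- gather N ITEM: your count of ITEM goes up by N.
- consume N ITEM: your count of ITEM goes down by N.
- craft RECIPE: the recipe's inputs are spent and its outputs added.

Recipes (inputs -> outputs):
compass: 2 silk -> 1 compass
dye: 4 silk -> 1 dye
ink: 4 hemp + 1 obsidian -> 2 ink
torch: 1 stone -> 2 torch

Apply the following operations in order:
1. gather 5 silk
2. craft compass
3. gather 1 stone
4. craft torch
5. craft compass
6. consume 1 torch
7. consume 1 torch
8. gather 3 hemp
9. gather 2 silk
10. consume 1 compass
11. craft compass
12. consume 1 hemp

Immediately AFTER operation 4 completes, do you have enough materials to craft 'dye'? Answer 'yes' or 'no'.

After 1 (gather 5 silk): silk=5
After 2 (craft compass): compass=1 silk=3
After 3 (gather 1 stone): compass=1 silk=3 stone=1
After 4 (craft torch): compass=1 silk=3 torch=2

Answer: no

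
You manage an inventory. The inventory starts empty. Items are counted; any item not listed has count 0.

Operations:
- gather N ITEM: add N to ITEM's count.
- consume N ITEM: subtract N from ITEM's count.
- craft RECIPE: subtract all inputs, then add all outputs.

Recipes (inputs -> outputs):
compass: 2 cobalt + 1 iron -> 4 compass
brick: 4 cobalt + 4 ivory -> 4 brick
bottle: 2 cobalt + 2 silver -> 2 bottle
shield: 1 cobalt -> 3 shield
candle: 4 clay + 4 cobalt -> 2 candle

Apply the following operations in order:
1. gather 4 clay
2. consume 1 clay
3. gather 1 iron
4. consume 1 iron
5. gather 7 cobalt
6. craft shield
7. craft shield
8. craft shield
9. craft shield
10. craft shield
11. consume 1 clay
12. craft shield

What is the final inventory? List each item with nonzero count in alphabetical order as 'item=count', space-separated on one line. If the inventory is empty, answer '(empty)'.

Answer: clay=2 cobalt=1 shield=18

Derivation:
After 1 (gather 4 clay): clay=4
After 2 (consume 1 clay): clay=3
After 3 (gather 1 iron): clay=3 iron=1
After 4 (consume 1 iron): clay=3
After 5 (gather 7 cobalt): clay=3 cobalt=7
After 6 (craft shield): clay=3 cobalt=6 shield=3
After 7 (craft shield): clay=3 cobalt=5 shield=6
After 8 (craft shield): clay=3 cobalt=4 shield=9
After 9 (craft shield): clay=3 cobalt=3 shield=12
After 10 (craft shield): clay=3 cobalt=2 shield=15
After 11 (consume 1 clay): clay=2 cobalt=2 shield=15
After 12 (craft shield): clay=2 cobalt=1 shield=18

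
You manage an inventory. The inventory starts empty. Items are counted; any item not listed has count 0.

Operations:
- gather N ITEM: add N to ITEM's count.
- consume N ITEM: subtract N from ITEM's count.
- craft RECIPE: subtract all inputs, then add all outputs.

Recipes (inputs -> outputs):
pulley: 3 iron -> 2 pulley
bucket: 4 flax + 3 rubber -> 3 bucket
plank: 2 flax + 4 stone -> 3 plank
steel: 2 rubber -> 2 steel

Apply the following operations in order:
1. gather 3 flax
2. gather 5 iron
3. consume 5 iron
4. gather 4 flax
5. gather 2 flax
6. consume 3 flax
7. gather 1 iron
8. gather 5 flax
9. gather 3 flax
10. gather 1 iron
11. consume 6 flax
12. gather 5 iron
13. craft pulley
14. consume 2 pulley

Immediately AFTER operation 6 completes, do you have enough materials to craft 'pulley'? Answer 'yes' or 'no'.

After 1 (gather 3 flax): flax=3
After 2 (gather 5 iron): flax=3 iron=5
After 3 (consume 5 iron): flax=3
After 4 (gather 4 flax): flax=7
After 5 (gather 2 flax): flax=9
After 6 (consume 3 flax): flax=6

Answer: no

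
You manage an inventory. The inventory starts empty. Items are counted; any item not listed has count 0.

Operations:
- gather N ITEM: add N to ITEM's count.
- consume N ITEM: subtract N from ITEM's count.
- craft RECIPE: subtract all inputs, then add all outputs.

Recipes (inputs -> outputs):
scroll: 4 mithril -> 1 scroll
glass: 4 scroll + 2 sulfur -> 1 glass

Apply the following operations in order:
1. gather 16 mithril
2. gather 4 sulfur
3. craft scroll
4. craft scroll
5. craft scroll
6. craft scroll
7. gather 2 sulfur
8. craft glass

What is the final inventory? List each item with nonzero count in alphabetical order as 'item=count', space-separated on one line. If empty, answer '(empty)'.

Answer: glass=1 sulfur=4

Derivation:
After 1 (gather 16 mithril): mithril=16
After 2 (gather 4 sulfur): mithril=16 sulfur=4
After 3 (craft scroll): mithril=12 scroll=1 sulfur=4
After 4 (craft scroll): mithril=8 scroll=2 sulfur=4
After 5 (craft scroll): mithril=4 scroll=3 sulfur=4
After 6 (craft scroll): scroll=4 sulfur=4
After 7 (gather 2 sulfur): scroll=4 sulfur=6
After 8 (craft glass): glass=1 sulfur=4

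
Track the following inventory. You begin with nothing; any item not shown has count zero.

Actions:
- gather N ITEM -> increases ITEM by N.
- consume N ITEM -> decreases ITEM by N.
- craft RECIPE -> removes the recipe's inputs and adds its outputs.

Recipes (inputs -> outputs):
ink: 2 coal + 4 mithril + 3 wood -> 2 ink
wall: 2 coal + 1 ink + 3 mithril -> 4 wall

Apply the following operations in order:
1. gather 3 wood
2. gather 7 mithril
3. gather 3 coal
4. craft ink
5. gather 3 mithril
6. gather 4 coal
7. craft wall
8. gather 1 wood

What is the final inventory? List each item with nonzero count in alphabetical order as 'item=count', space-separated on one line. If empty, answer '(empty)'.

Answer: coal=3 ink=1 mithril=3 wall=4 wood=1

Derivation:
After 1 (gather 3 wood): wood=3
After 2 (gather 7 mithril): mithril=7 wood=3
After 3 (gather 3 coal): coal=3 mithril=7 wood=3
After 4 (craft ink): coal=1 ink=2 mithril=3
After 5 (gather 3 mithril): coal=1 ink=2 mithril=6
After 6 (gather 4 coal): coal=5 ink=2 mithril=6
After 7 (craft wall): coal=3 ink=1 mithril=3 wall=4
After 8 (gather 1 wood): coal=3 ink=1 mithril=3 wall=4 wood=1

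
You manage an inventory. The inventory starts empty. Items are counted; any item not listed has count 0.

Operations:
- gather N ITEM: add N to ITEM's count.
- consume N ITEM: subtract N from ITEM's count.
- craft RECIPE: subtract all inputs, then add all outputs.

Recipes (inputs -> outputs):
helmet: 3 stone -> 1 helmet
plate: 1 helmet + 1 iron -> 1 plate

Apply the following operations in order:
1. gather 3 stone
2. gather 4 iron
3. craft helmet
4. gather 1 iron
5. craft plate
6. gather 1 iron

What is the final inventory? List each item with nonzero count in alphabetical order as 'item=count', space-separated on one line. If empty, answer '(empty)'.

After 1 (gather 3 stone): stone=3
After 2 (gather 4 iron): iron=4 stone=3
After 3 (craft helmet): helmet=1 iron=4
After 4 (gather 1 iron): helmet=1 iron=5
After 5 (craft plate): iron=4 plate=1
After 6 (gather 1 iron): iron=5 plate=1

Answer: iron=5 plate=1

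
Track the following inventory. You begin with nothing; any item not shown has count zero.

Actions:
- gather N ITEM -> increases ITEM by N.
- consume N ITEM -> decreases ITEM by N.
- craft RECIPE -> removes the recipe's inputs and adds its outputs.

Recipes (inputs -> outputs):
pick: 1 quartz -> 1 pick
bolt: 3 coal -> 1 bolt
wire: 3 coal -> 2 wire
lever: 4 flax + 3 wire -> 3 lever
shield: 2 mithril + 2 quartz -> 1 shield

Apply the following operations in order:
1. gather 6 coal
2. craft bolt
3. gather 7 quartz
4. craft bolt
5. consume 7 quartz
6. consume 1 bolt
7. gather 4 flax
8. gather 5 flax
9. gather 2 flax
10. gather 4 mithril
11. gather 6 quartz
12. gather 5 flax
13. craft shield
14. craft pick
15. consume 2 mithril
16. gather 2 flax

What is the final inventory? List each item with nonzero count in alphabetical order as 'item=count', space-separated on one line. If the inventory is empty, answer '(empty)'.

Answer: bolt=1 flax=18 pick=1 quartz=3 shield=1

Derivation:
After 1 (gather 6 coal): coal=6
After 2 (craft bolt): bolt=1 coal=3
After 3 (gather 7 quartz): bolt=1 coal=3 quartz=7
After 4 (craft bolt): bolt=2 quartz=7
After 5 (consume 7 quartz): bolt=2
After 6 (consume 1 bolt): bolt=1
After 7 (gather 4 flax): bolt=1 flax=4
After 8 (gather 5 flax): bolt=1 flax=9
After 9 (gather 2 flax): bolt=1 flax=11
After 10 (gather 4 mithril): bolt=1 flax=11 mithril=4
After 11 (gather 6 quartz): bolt=1 flax=11 mithril=4 quartz=6
After 12 (gather 5 flax): bolt=1 flax=16 mithril=4 quartz=6
After 13 (craft shield): bolt=1 flax=16 mithril=2 quartz=4 shield=1
After 14 (craft pick): bolt=1 flax=16 mithril=2 pick=1 quartz=3 shield=1
After 15 (consume 2 mithril): bolt=1 flax=16 pick=1 quartz=3 shield=1
After 16 (gather 2 flax): bolt=1 flax=18 pick=1 quartz=3 shield=1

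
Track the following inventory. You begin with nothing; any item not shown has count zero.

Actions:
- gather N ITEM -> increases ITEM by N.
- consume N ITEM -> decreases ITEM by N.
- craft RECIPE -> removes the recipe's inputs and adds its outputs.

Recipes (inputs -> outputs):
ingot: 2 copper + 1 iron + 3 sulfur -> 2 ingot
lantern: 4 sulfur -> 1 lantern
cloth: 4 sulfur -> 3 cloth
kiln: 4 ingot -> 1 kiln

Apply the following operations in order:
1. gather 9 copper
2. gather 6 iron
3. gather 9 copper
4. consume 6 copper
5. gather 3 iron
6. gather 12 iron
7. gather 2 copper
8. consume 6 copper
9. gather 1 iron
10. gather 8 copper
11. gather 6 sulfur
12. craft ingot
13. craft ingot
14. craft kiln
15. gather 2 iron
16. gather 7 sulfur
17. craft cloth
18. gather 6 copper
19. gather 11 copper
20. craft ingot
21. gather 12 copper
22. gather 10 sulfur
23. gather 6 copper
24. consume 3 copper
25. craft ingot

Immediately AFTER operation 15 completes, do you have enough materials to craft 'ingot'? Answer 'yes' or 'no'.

Answer: no

Derivation:
After 1 (gather 9 copper): copper=9
After 2 (gather 6 iron): copper=9 iron=6
After 3 (gather 9 copper): copper=18 iron=6
After 4 (consume 6 copper): copper=12 iron=6
After 5 (gather 3 iron): copper=12 iron=9
After 6 (gather 12 iron): copper=12 iron=21
After 7 (gather 2 copper): copper=14 iron=21
After 8 (consume 6 copper): copper=8 iron=21
After 9 (gather 1 iron): copper=8 iron=22
After 10 (gather 8 copper): copper=16 iron=22
After 11 (gather 6 sulfur): copper=16 iron=22 sulfur=6
After 12 (craft ingot): copper=14 ingot=2 iron=21 sulfur=3
After 13 (craft ingot): copper=12 ingot=4 iron=20
After 14 (craft kiln): copper=12 iron=20 kiln=1
After 15 (gather 2 iron): copper=12 iron=22 kiln=1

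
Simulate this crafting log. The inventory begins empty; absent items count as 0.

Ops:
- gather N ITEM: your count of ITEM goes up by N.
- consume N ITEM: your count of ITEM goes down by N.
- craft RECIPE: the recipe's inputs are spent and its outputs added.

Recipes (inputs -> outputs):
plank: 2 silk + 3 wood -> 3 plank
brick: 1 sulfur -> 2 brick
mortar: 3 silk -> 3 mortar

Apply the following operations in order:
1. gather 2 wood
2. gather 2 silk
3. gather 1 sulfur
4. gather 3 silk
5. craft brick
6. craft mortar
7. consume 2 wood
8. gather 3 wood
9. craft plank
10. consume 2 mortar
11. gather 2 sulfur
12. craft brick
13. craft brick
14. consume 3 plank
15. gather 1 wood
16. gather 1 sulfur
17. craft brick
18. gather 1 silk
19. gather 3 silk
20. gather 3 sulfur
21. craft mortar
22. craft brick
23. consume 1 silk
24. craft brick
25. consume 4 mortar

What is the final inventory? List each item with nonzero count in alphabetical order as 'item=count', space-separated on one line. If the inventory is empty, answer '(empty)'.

After 1 (gather 2 wood): wood=2
After 2 (gather 2 silk): silk=2 wood=2
After 3 (gather 1 sulfur): silk=2 sulfur=1 wood=2
After 4 (gather 3 silk): silk=5 sulfur=1 wood=2
After 5 (craft brick): brick=2 silk=5 wood=2
After 6 (craft mortar): brick=2 mortar=3 silk=2 wood=2
After 7 (consume 2 wood): brick=2 mortar=3 silk=2
After 8 (gather 3 wood): brick=2 mortar=3 silk=2 wood=3
After 9 (craft plank): brick=2 mortar=3 plank=3
After 10 (consume 2 mortar): brick=2 mortar=1 plank=3
After 11 (gather 2 sulfur): brick=2 mortar=1 plank=3 sulfur=2
After 12 (craft brick): brick=4 mortar=1 plank=3 sulfur=1
After 13 (craft brick): brick=6 mortar=1 plank=3
After 14 (consume 3 plank): brick=6 mortar=1
After 15 (gather 1 wood): brick=6 mortar=1 wood=1
After 16 (gather 1 sulfur): brick=6 mortar=1 sulfur=1 wood=1
After 17 (craft brick): brick=8 mortar=1 wood=1
After 18 (gather 1 silk): brick=8 mortar=1 silk=1 wood=1
After 19 (gather 3 silk): brick=8 mortar=1 silk=4 wood=1
After 20 (gather 3 sulfur): brick=8 mortar=1 silk=4 sulfur=3 wood=1
After 21 (craft mortar): brick=8 mortar=4 silk=1 sulfur=3 wood=1
After 22 (craft brick): brick=10 mortar=4 silk=1 sulfur=2 wood=1
After 23 (consume 1 silk): brick=10 mortar=4 sulfur=2 wood=1
After 24 (craft brick): brick=12 mortar=4 sulfur=1 wood=1
After 25 (consume 4 mortar): brick=12 sulfur=1 wood=1

Answer: brick=12 sulfur=1 wood=1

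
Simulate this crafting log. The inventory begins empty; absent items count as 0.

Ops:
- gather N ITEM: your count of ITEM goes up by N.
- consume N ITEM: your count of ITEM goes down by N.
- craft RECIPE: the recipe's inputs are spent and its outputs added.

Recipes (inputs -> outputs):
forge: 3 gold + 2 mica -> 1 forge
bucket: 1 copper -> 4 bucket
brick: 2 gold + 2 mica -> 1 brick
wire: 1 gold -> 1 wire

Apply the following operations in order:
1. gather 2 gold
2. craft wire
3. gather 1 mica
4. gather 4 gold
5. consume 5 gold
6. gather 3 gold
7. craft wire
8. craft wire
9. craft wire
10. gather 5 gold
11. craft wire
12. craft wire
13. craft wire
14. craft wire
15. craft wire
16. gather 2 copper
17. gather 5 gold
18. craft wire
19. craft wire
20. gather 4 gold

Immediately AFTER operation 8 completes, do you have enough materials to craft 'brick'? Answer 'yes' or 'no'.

After 1 (gather 2 gold): gold=2
After 2 (craft wire): gold=1 wire=1
After 3 (gather 1 mica): gold=1 mica=1 wire=1
After 4 (gather 4 gold): gold=5 mica=1 wire=1
After 5 (consume 5 gold): mica=1 wire=1
After 6 (gather 3 gold): gold=3 mica=1 wire=1
After 7 (craft wire): gold=2 mica=1 wire=2
After 8 (craft wire): gold=1 mica=1 wire=3

Answer: no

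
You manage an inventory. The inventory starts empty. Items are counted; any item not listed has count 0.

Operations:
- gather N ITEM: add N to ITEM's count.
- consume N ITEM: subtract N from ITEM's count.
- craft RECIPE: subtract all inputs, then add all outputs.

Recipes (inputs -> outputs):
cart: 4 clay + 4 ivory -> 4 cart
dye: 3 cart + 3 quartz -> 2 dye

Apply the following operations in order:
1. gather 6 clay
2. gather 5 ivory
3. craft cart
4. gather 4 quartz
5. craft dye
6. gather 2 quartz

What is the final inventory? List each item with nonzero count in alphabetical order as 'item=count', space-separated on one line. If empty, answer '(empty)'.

Answer: cart=1 clay=2 dye=2 ivory=1 quartz=3

Derivation:
After 1 (gather 6 clay): clay=6
After 2 (gather 5 ivory): clay=6 ivory=5
After 3 (craft cart): cart=4 clay=2 ivory=1
After 4 (gather 4 quartz): cart=4 clay=2 ivory=1 quartz=4
After 5 (craft dye): cart=1 clay=2 dye=2 ivory=1 quartz=1
After 6 (gather 2 quartz): cart=1 clay=2 dye=2 ivory=1 quartz=3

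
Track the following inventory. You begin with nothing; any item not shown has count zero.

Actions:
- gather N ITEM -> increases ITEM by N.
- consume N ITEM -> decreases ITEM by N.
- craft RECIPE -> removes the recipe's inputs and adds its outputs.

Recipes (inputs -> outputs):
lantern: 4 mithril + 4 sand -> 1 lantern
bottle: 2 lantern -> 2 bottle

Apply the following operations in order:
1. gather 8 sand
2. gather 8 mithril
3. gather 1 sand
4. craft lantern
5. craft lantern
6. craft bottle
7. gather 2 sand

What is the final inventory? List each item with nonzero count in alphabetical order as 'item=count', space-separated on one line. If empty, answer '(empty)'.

After 1 (gather 8 sand): sand=8
After 2 (gather 8 mithril): mithril=8 sand=8
After 3 (gather 1 sand): mithril=8 sand=9
After 4 (craft lantern): lantern=1 mithril=4 sand=5
After 5 (craft lantern): lantern=2 sand=1
After 6 (craft bottle): bottle=2 sand=1
After 7 (gather 2 sand): bottle=2 sand=3

Answer: bottle=2 sand=3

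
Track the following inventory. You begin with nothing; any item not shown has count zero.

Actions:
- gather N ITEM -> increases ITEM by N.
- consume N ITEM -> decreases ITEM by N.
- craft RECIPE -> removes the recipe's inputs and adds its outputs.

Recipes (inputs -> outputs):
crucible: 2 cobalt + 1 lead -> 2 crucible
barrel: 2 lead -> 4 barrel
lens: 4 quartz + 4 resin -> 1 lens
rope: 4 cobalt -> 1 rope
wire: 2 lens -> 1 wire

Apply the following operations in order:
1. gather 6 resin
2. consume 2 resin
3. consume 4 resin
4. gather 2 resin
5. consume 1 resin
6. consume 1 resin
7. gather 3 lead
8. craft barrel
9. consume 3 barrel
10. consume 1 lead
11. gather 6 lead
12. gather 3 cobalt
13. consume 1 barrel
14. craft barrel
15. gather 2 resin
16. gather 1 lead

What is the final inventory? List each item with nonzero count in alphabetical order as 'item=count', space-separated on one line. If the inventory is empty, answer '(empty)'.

Answer: barrel=4 cobalt=3 lead=5 resin=2

Derivation:
After 1 (gather 6 resin): resin=6
After 2 (consume 2 resin): resin=4
After 3 (consume 4 resin): (empty)
After 4 (gather 2 resin): resin=2
After 5 (consume 1 resin): resin=1
After 6 (consume 1 resin): (empty)
After 7 (gather 3 lead): lead=3
After 8 (craft barrel): barrel=4 lead=1
After 9 (consume 3 barrel): barrel=1 lead=1
After 10 (consume 1 lead): barrel=1
After 11 (gather 6 lead): barrel=1 lead=6
After 12 (gather 3 cobalt): barrel=1 cobalt=3 lead=6
After 13 (consume 1 barrel): cobalt=3 lead=6
After 14 (craft barrel): barrel=4 cobalt=3 lead=4
After 15 (gather 2 resin): barrel=4 cobalt=3 lead=4 resin=2
After 16 (gather 1 lead): barrel=4 cobalt=3 lead=5 resin=2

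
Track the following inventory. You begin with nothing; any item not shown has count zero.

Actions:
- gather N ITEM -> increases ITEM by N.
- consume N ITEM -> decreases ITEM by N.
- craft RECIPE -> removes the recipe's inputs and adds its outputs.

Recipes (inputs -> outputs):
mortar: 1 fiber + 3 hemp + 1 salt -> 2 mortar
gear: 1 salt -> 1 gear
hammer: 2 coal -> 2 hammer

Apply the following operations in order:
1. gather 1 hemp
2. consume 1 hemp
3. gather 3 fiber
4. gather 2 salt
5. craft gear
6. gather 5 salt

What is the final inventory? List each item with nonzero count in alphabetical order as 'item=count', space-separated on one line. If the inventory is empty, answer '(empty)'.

After 1 (gather 1 hemp): hemp=1
After 2 (consume 1 hemp): (empty)
After 3 (gather 3 fiber): fiber=3
After 4 (gather 2 salt): fiber=3 salt=2
After 5 (craft gear): fiber=3 gear=1 salt=1
After 6 (gather 5 salt): fiber=3 gear=1 salt=6

Answer: fiber=3 gear=1 salt=6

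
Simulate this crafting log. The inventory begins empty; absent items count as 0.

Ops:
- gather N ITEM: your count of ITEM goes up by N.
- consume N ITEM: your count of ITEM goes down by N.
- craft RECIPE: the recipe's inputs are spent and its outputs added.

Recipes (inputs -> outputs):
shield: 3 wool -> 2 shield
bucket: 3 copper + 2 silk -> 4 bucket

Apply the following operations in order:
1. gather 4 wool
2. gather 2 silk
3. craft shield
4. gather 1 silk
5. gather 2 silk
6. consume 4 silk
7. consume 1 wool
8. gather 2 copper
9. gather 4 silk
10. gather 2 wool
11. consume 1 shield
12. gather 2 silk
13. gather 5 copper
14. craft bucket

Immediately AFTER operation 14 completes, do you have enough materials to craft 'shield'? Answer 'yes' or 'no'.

After 1 (gather 4 wool): wool=4
After 2 (gather 2 silk): silk=2 wool=4
After 3 (craft shield): shield=2 silk=2 wool=1
After 4 (gather 1 silk): shield=2 silk=3 wool=1
After 5 (gather 2 silk): shield=2 silk=5 wool=1
After 6 (consume 4 silk): shield=2 silk=1 wool=1
After 7 (consume 1 wool): shield=2 silk=1
After 8 (gather 2 copper): copper=2 shield=2 silk=1
After 9 (gather 4 silk): copper=2 shield=2 silk=5
After 10 (gather 2 wool): copper=2 shield=2 silk=5 wool=2
After 11 (consume 1 shield): copper=2 shield=1 silk=5 wool=2
After 12 (gather 2 silk): copper=2 shield=1 silk=7 wool=2
After 13 (gather 5 copper): copper=7 shield=1 silk=7 wool=2
After 14 (craft bucket): bucket=4 copper=4 shield=1 silk=5 wool=2

Answer: no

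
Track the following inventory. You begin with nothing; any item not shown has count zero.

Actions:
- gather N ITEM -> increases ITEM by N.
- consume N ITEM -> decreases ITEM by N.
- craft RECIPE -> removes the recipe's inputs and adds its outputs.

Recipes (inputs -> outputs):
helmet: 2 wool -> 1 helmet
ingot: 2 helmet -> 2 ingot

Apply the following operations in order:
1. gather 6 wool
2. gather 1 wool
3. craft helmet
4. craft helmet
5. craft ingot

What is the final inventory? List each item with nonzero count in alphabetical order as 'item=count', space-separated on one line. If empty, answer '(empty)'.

Answer: ingot=2 wool=3

Derivation:
After 1 (gather 6 wool): wool=6
After 2 (gather 1 wool): wool=7
After 3 (craft helmet): helmet=1 wool=5
After 4 (craft helmet): helmet=2 wool=3
After 5 (craft ingot): ingot=2 wool=3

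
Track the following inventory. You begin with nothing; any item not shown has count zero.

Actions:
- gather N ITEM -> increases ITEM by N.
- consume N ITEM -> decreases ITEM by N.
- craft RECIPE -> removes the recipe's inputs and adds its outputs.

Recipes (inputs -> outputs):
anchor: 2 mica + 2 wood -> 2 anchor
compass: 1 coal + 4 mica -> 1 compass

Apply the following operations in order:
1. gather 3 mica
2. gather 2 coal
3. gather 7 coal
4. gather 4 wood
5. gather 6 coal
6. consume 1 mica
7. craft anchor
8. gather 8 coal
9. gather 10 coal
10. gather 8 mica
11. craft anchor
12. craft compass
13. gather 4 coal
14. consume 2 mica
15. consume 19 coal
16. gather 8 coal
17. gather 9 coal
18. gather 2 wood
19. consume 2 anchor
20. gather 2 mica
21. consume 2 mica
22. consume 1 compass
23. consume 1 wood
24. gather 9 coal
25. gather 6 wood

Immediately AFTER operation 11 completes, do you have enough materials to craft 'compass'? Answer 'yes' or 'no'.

Answer: yes

Derivation:
After 1 (gather 3 mica): mica=3
After 2 (gather 2 coal): coal=2 mica=3
After 3 (gather 7 coal): coal=9 mica=3
After 4 (gather 4 wood): coal=9 mica=3 wood=4
After 5 (gather 6 coal): coal=15 mica=3 wood=4
After 6 (consume 1 mica): coal=15 mica=2 wood=4
After 7 (craft anchor): anchor=2 coal=15 wood=2
After 8 (gather 8 coal): anchor=2 coal=23 wood=2
After 9 (gather 10 coal): anchor=2 coal=33 wood=2
After 10 (gather 8 mica): anchor=2 coal=33 mica=8 wood=2
After 11 (craft anchor): anchor=4 coal=33 mica=6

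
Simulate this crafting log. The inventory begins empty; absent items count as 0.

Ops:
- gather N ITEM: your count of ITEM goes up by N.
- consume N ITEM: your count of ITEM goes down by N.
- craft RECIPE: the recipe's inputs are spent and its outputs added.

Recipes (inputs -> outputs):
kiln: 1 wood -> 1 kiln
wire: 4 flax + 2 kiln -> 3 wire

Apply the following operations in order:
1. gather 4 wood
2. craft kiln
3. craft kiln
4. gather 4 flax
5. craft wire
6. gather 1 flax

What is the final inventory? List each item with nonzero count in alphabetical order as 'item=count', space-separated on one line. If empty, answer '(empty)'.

Answer: flax=1 wire=3 wood=2

Derivation:
After 1 (gather 4 wood): wood=4
After 2 (craft kiln): kiln=1 wood=3
After 3 (craft kiln): kiln=2 wood=2
After 4 (gather 4 flax): flax=4 kiln=2 wood=2
After 5 (craft wire): wire=3 wood=2
After 6 (gather 1 flax): flax=1 wire=3 wood=2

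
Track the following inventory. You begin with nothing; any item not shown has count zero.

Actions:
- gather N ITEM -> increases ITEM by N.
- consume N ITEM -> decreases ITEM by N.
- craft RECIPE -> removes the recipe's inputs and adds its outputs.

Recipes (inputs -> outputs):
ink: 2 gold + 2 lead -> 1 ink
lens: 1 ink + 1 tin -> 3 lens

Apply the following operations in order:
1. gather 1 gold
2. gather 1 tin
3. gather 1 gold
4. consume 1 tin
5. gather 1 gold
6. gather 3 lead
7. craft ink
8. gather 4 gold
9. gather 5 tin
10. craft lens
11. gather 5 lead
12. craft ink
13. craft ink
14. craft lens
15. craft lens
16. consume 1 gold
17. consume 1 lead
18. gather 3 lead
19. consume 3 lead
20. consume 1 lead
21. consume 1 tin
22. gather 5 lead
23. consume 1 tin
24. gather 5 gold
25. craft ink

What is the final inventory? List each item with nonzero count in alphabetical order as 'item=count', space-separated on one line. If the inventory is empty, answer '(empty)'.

Answer: gold=3 ink=1 lead=3 lens=9

Derivation:
After 1 (gather 1 gold): gold=1
After 2 (gather 1 tin): gold=1 tin=1
After 3 (gather 1 gold): gold=2 tin=1
After 4 (consume 1 tin): gold=2
After 5 (gather 1 gold): gold=3
After 6 (gather 3 lead): gold=3 lead=3
After 7 (craft ink): gold=1 ink=1 lead=1
After 8 (gather 4 gold): gold=5 ink=1 lead=1
After 9 (gather 5 tin): gold=5 ink=1 lead=1 tin=5
After 10 (craft lens): gold=5 lead=1 lens=3 tin=4
After 11 (gather 5 lead): gold=5 lead=6 lens=3 tin=4
After 12 (craft ink): gold=3 ink=1 lead=4 lens=3 tin=4
After 13 (craft ink): gold=1 ink=2 lead=2 lens=3 tin=4
After 14 (craft lens): gold=1 ink=1 lead=2 lens=6 tin=3
After 15 (craft lens): gold=1 lead=2 lens=9 tin=2
After 16 (consume 1 gold): lead=2 lens=9 tin=2
After 17 (consume 1 lead): lead=1 lens=9 tin=2
After 18 (gather 3 lead): lead=4 lens=9 tin=2
After 19 (consume 3 lead): lead=1 lens=9 tin=2
After 20 (consume 1 lead): lens=9 tin=2
After 21 (consume 1 tin): lens=9 tin=1
After 22 (gather 5 lead): lead=5 lens=9 tin=1
After 23 (consume 1 tin): lead=5 lens=9
After 24 (gather 5 gold): gold=5 lead=5 lens=9
After 25 (craft ink): gold=3 ink=1 lead=3 lens=9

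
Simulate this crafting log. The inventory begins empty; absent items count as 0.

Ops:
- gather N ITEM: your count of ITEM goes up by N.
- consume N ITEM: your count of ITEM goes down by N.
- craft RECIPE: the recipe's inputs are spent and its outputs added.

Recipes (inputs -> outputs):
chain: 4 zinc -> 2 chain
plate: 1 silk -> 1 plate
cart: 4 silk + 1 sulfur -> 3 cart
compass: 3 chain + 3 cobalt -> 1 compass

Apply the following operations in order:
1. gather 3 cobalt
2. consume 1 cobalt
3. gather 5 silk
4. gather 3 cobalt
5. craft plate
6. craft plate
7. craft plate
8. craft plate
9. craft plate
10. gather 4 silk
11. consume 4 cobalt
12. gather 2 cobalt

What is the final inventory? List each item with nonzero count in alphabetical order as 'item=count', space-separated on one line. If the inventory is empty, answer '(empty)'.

After 1 (gather 3 cobalt): cobalt=3
After 2 (consume 1 cobalt): cobalt=2
After 3 (gather 5 silk): cobalt=2 silk=5
After 4 (gather 3 cobalt): cobalt=5 silk=5
After 5 (craft plate): cobalt=5 plate=1 silk=4
After 6 (craft plate): cobalt=5 plate=2 silk=3
After 7 (craft plate): cobalt=5 plate=3 silk=2
After 8 (craft plate): cobalt=5 plate=4 silk=1
After 9 (craft plate): cobalt=5 plate=5
After 10 (gather 4 silk): cobalt=5 plate=5 silk=4
After 11 (consume 4 cobalt): cobalt=1 plate=5 silk=4
After 12 (gather 2 cobalt): cobalt=3 plate=5 silk=4

Answer: cobalt=3 plate=5 silk=4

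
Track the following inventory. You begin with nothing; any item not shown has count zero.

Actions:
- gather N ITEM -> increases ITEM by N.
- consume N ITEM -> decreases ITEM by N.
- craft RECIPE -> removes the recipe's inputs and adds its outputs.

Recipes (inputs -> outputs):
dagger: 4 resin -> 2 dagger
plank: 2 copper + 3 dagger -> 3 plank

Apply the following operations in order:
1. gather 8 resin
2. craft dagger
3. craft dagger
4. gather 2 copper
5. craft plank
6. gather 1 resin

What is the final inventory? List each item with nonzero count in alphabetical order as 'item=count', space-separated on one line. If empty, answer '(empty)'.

Answer: dagger=1 plank=3 resin=1

Derivation:
After 1 (gather 8 resin): resin=8
After 2 (craft dagger): dagger=2 resin=4
After 3 (craft dagger): dagger=4
After 4 (gather 2 copper): copper=2 dagger=4
After 5 (craft plank): dagger=1 plank=3
After 6 (gather 1 resin): dagger=1 plank=3 resin=1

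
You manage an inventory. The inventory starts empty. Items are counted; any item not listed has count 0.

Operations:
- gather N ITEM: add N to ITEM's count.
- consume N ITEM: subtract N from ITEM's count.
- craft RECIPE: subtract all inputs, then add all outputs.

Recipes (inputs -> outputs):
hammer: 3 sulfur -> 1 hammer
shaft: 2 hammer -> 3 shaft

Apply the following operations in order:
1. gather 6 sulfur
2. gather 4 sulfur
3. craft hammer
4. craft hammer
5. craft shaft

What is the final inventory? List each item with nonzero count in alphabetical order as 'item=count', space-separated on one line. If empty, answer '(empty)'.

After 1 (gather 6 sulfur): sulfur=6
After 2 (gather 4 sulfur): sulfur=10
After 3 (craft hammer): hammer=1 sulfur=7
After 4 (craft hammer): hammer=2 sulfur=4
After 5 (craft shaft): shaft=3 sulfur=4

Answer: shaft=3 sulfur=4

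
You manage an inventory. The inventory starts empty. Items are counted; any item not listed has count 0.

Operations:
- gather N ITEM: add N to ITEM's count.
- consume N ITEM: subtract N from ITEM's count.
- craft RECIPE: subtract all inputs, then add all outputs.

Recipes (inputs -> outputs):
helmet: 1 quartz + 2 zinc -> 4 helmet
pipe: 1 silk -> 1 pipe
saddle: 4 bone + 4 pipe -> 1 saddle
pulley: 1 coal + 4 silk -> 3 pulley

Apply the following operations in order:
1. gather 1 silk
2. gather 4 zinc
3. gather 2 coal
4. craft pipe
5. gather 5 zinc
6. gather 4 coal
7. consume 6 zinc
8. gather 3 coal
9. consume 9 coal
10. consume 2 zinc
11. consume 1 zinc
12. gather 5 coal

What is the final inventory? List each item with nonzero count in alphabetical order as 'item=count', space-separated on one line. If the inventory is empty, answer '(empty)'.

Answer: coal=5 pipe=1

Derivation:
After 1 (gather 1 silk): silk=1
After 2 (gather 4 zinc): silk=1 zinc=4
After 3 (gather 2 coal): coal=2 silk=1 zinc=4
After 4 (craft pipe): coal=2 pipe=1 zinc=4
After 5 (gather 5 zinc): coal=2 pipe=1 zinc=9
After 6 (gather 4 coal): coal=6 pipe=1 zinc=9
After 7 (consume 6 zinc): coal=6 pipe=1 zinc=3
After 8 (gather 3 coal): coal=9 pipe=1 zinc=3
After 9 (consume 9 coal): pipe=1 zinc=3
After 10 (consume 2 zinc): pipe=1 zinc=1
After 11 (consume 1 zinc): pipe=1
After 12 (gather 5 coal): coal=5 pipe=1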